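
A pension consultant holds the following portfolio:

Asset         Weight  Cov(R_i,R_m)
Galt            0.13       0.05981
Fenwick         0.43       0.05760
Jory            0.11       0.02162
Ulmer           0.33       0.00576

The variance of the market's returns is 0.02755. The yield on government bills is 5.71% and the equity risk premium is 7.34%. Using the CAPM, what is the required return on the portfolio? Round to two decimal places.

15.52%

β_Galt = 0.05981 / 0.02755 = 2.1710
β_Fenwick = 0.05760 / 0.02755 = 2.0907
β_Jory = 0.02162 / 0.02755 = 0.7848
β_Ulmer = 0.00576 / 0.02755 = 0.2091
β_P = Σ w_i β_i = 0.13×2.1710 + 0.43×2.0907 + 0.11×0.7848 + 0.33×0.2091 = 1.3366
E(R_P) = R_f + β_P × MRP = 5.71% + 1.3366 × 7.34% = 15.52%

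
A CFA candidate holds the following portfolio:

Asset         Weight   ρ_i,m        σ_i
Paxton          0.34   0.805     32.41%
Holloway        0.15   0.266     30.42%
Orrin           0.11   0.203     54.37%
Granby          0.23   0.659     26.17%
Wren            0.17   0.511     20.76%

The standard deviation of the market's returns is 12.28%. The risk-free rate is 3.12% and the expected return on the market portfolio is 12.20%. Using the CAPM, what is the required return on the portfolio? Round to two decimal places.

15.74%

β_Paxton = 0.805 × 32.41% / 12.28% = 2.1246
β_Holloway = 0.266 × 30.42% / 12.28% = 0.6589
β_Orrin = 0.203 × 54.37% / 12.28% = 0.8988
β_Granby = 0.659 × 26.17% / 12.28% = 1.4044
β_Wren = 0.511 × 20.76% / 12.28% = 0.8639
β_P = Σ w_i β_i = 0.34×2.1246 + 0.15×0.6589 + 0.11×0.8988 + 0.23×1.4044 + 0.17×0.8639 = 1.3899
MRP = 12.20% − 3.12% = 9.08%
E(R_P) = R_f + β_P × MRP = 3.12% + 1.3899 × 9.08% = 15.74%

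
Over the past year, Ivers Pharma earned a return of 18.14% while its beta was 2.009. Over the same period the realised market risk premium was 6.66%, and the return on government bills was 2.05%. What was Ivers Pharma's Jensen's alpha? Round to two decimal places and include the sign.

+2.71%

CAPM benchmark = R_f + β(R_m − R_f) = 2.05% + 2.009 × 6.66% = 15.42994%
α = actual − benchmark = 18.14% − 15.42994% = +2.71%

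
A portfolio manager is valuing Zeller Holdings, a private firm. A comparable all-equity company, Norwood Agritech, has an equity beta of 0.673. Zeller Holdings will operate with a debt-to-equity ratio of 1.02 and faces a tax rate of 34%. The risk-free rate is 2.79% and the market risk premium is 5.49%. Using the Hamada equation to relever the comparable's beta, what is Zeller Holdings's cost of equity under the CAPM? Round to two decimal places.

8.97%

β_L = β_U × [1 + (1 − t)(D/E)] = 0.673 × [1 + (1 − 0.34) × 1.02]
    = 0.673 × [1 + 0.66 × 1.02] = 0.673 × 1.6732 = 1.1261
E(R) = R_f + β_L × MRP = 2.79% + 1.1261 × 5.49% = 8.97%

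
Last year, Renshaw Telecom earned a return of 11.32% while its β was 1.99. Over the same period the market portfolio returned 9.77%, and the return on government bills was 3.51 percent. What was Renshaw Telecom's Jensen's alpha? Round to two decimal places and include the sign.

Market excess return = 9.77% − 3.51% = 6.26%
CAPM benchmark = R_f + β(R_m − R_f) = 3.51% + 1.99 × 6.26% = 15.9674%
α = actual − benchmark = 11.32% − 15.9674% = -4.65%

-4.65%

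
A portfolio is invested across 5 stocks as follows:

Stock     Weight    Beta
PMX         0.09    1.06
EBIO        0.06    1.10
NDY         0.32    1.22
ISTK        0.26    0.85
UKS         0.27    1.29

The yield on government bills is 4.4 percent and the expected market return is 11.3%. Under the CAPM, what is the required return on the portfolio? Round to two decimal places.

β_P = Σ w_i β_i = 0.09×1.06 + 0.06×1.10 + 0.32×1.22 + 0.26×0.85 + 0.27×1.29 = 1.1211
MRP = 11.3% − 4.4% = 6.90%
E(R_P) = R_f + β_P × MRP = 4.4% + 1.1211 × 6.9% = 12.14%

12.14%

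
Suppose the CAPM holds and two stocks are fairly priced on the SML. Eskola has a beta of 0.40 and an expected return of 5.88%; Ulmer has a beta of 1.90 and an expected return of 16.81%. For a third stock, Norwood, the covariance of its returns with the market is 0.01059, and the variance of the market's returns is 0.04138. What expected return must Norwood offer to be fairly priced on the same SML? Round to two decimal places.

4.83%

MRP = (16.81% − 5.88%) / (1.90 − 0.40) = 7.2867%
R_f = 5.88% − 0.40 × 7.2867% = 2.9653%
β_Norwood = Cov / Var(R_m) = 0.01059 / 0.04138 = 0.2559
E(R_Norwood) = R_f + β × MRP = 2.9653% + 0.2559 × 7.2867% = 4.83%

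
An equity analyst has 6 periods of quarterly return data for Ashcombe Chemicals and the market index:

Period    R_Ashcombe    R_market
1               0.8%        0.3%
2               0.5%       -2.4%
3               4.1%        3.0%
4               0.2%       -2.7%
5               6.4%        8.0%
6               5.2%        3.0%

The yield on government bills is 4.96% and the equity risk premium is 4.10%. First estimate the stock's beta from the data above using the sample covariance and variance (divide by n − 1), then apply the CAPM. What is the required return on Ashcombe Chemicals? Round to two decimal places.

7.55%

Mean R_i = (0.8 + 0.5 + 4.1 + 0.2 + 6.4 + 5.2) / 6 = 2.8667%
Mean R_m = (0.3 − 2.4 + 3.0 − 2.7 + 8.0 + 3.0) / 6 = 1.5333%
Σ(R_i − R̄_i)(R_m − R̄_m) = 51.2267  ⇒  Cov = 51.2267 / 5 = 10.2453
Σ(R_m − R̄_m)² = 81.0333  ⇒  Var(R_m) = 81.0333 / 5 = 16.2067
β = Cov / Var(R_m) = 10.2453 / 16.2067 = 0.6322
E(R) = R_f + β × MRP = 4.96% + 0.6322 × 4.10% = 7.55%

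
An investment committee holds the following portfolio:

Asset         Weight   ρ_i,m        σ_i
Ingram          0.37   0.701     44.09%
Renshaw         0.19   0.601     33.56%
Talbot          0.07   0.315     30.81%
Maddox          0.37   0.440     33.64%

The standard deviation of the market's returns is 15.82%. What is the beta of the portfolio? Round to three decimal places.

1.354

β_Ingram = 0.701 × 44.09% / 15.82% = 1.9537
β_Renshaw = 0.601 × 33.56% / 15.82% = 1.2749
β_Talbot = 0.315 × 30.81% / 15.82% = 0.6135
β_Maddox = 0.440 × 33.64% / 15.82% = 0.9356
β_P = Σ w_i β_i = 0.37×1.9537 + 0.19×1.2749 + 0.07×0.6135 + 0.37×0.9356 = 1.3542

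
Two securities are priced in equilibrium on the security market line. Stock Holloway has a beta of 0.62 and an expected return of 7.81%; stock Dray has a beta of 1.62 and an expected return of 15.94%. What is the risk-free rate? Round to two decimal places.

2.77%

Both satisfy E(R) = R_f + β·MRP, so the slope of the SML is
MRP = (15.94% − 7.81%) / (1.62 − 0.62) = 8.13% / 1.00 = 8.1300%
R_f = E(R_Holloway) − β_Holloway·MRP = 7.81% − 0.62 × 8.1300% = 2.7694%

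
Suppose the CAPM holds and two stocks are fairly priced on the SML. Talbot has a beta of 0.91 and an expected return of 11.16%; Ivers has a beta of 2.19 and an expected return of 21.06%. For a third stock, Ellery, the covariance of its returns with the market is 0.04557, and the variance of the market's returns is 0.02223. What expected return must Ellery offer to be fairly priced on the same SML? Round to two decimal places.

19.98%

MRP = (21.06% − 11.16%) / (2.19 − 0.91) = 7.7344%
R_f = 11.16% − 0.91 × 7.7344% = 4.1217%
β_Ellery = Cov / Var(R_m) = 0.04557 / 0.02223 = 2.0499
E(R_Ellery) = R_f + β × MRP = 4.1217% + 2.0499 × 7.7344% = 19.98%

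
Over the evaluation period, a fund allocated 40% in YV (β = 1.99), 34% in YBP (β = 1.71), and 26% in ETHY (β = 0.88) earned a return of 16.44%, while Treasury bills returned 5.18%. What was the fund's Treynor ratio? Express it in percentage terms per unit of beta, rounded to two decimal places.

β_P = 0.40×1.99 + 0.34×1.71 + 0.26×0.88 = 1.6062
Treynor = (R_P − R_f) / β_P = (16.44% − 5.18%) / 1.6062 = 11.26% / 1.6062 = 7.01%

7.01%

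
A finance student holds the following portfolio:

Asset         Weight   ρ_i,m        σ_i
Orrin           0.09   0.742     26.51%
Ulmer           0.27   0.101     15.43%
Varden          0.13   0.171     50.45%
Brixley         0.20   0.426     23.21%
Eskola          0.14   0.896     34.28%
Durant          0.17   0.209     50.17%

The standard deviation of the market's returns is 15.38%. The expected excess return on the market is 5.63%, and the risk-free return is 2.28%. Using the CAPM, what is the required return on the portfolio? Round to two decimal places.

6.44%

β_Orrin = 0.742 × 26.51% / 15.38% = 1.2790
β_Ulmer = 0.101 × 15.43% / 15.38% = 0.1013
β_Varden = 0.171 × 50.45% / 15.38% = 0.5609
β_Brixley = 0.426 × 23.21% / 15.38% = 0.6429
β_Eskola = 0.896 × 34.28% / 15.38% = 1.9971
β_Durant = 0.209 × 50.17% / 15.38% = 0.6818
β_P = Σ w_i β_i = 0.09×1.2790 + 0.27×0.1013 + 0.13×0.5609 + 0.20×0.6429 + 0.14×1.9971 + 0.17×0.6818 = 0.7395
E(R_P) = R_f + β_P × MRP = 2.28% + 0.7395 × 5.63% = 6.44%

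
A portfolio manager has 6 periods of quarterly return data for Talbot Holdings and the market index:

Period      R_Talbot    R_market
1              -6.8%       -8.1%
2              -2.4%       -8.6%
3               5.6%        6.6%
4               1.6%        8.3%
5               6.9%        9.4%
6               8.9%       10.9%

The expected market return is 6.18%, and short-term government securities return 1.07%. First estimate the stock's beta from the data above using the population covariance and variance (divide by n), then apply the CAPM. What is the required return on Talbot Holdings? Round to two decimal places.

4.19%

Mean R_i = (-6.8 − 2.4 + 5.6 + 1.6 + 6.9 + 8.9) / 6 = 2.3000%
Mean R_m = (-8.1 − 8.6 + 6.6 + 8.3 + 9.4 + 10.9) / 6 = 3.0833%
Σ(R_i − R̄_i)(R_m − R̄_m) = 245.2800  ⇒  Cov = 245.2800 / 6 = 40.8800
Σ(R_m − R̄_m)² = 402.1483  ⇒  Var(R_m) = 402.1483 / 6 = 67.0247
β = Cov / Var(R_m) = 40.8800 / 67.0247 = 0.6099
MRP = 6.18% − 1.07% = 5.11%
E(R) = R_f + β × MRP = 1.07% + 0.6099 × 5.11% = 4.19%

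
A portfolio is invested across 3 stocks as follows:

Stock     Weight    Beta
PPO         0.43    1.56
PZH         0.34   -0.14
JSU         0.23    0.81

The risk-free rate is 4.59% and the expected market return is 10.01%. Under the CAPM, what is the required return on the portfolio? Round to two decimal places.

β_P = Σ w_i β_i = 0.43×1.56 + 0.34×-0.14 + 0.23×0.81 = 0.8095
MRP = 10.01% − 4.59% = 5.42%
E(R_P) = R_f + β_P × MRP = 4.59% + 0.8095 × 5.42% = 8.98%

8.98%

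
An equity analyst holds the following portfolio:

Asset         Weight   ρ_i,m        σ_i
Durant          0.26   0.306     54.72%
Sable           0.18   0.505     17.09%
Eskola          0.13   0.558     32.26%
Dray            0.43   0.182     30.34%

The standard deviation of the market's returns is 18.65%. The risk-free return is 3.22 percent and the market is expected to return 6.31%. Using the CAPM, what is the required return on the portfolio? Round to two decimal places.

β_Durant = 0.306 × 54.72% / 18.65% = 0.8978
β_Sable = 0.505 × 17.09% / 18.65% = 0.4628
β_Eskola = 0.558 × 32.26% / 18.65% = 0.9652
β_Dray = 0.182 × 30.34% / 18.65% = 0.2961
β_P = Σ w_i β_i = 0.26×0.8978 + 0.18×0.4628 + 0.13×0.9652 + 0.43×0.2961 = 0.5695
MRP = 6.31% − 3.22% = 3.09%
E(R_P) = R_f + β_P × MRP = 3.22% + 0.5695 × 3.09% = 4.98%

4.98%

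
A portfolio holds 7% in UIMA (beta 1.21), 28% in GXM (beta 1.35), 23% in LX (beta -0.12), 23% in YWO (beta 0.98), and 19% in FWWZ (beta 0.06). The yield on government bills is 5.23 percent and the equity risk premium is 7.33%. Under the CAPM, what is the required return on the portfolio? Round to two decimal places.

β_P = Σ w_i β_i = 0.07×1.21 + 0.28×1.35 + 0.23×-0.12 + 0.23×0.98 + 0.19×0.06 = 0.6719
E(R_P) = R_f + β_P × MRP = 5.23% + 0.6719 × 7.33% = 10.16%

10.16%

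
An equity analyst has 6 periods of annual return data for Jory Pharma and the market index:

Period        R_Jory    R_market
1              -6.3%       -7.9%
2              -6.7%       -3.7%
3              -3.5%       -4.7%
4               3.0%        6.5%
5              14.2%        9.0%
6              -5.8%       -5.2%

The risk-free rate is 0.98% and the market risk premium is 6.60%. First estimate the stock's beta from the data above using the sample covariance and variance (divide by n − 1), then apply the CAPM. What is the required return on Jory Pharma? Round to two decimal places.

Mean R_i = (-6.3 − 6.7 − 3.5 + 3.0 + 14.2 − 5.8) / 6 = -0.8500%
Mean R_m = (-7.9 − 3.7 − 4.7 + 6.5 + 9.0 − 5.2) / 6 = -1.0000%
Σ(R_i − R̄_i)(R_m − R̄_m) = 263.3700  ⇒  Cov = 263.3700 / 5 = 52.6740
Σ(R_m − R̄_m)² = 242.4800  ⇒  Var(R_m) = 242.4800 / 5 = 48.4960
β = Cov / Var(R_m) = 52.6740 / 48.4960 = 1.0862
E(R) = R_f + β × MRP = 0.98% + 1.0862 × 6.60% = 8.15%

8.15%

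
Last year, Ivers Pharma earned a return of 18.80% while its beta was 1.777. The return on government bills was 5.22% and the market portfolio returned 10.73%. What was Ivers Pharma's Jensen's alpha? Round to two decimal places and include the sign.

Market excess return = 10.73% − 5.22% = 5.51%
CAPM benchmark = R_f + β(R_m − R_f) = 5.22% + 1.777 × 5.51% = 15.01127%
α = actual − benchmark = 18.80% − 15.01127% = +3.79%

+3.79%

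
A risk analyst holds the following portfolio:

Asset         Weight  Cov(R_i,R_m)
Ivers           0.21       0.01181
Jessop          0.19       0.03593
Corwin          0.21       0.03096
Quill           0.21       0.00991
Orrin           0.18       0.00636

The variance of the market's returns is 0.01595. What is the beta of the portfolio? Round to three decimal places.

1.193

β_Ivers = 0.01181 / 0.01595 = 0.7404
β_Jessop = 0.03593 / 0.01595 = 2.2527
β_Corwin = 0.03096 / 0.01595 = 1.9411
β_Quill = 0.00991 / 0.01595 = 0.6213
β_Orrin = 0.00636 / 0.01595 = 0.3987
β_P = Σ w_i β_i = 0.21×0.7404 + 0.19×2.2527 + 0.21×1.9411 + 0.21×0.6213 + 0.18×0.3987 = 1.1934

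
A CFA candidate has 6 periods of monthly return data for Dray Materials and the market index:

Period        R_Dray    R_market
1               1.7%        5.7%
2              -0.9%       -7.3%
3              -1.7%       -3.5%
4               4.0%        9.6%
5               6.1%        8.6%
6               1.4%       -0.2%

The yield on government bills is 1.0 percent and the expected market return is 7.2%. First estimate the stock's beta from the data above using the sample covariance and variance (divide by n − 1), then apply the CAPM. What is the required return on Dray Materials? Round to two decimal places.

3.36%

Mean R_i = (1.7 − 0.9 − 1.7 + 4.0 + 6.1 + 1.4) / 6 = 1.7667%
Mean R_m = (5.7 − 7.3 − 3.5 + 9.6 + 8.6 − 0.2) / 6 = 2.1500%
Σ(R_i − R̄_i)(R_m − R̄_m) = 90.0000  ⇒  Cov = 90.0000 / 5 = 18.0000
Σ(R_m − R̄_m)² = 236.4550  ⇒  Var(R_m) = 236.4550 / 5 = 47.2910
β = Cov / Var(R_m) = 18.0000 / 47.2910 = 0.3806
MRP = 7.2% − 1.0% = 6.20%
E(R) = R_f + β × MRP = 1.0% + 0.3806 × 6.2% = 3.36%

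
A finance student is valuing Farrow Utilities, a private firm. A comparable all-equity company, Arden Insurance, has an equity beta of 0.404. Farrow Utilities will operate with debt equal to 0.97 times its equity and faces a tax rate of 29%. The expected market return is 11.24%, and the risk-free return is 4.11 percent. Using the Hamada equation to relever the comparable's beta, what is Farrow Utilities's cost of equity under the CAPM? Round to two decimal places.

β_L = β_U × [1 + (1 − t)(D/E)] = 0.404 × [1 + (1 − 0.29) × 0.97]
    = 0.404 × [1 + 0.71 × 0.97] = 0.404 × 1.6887 = 0.6822
MRP = 11.24% − 4.11% = 7.13%
E(R) = R_f + β_L × MRP = 4.11% + 0.6822 × 7.13% = 8.97%

8.97%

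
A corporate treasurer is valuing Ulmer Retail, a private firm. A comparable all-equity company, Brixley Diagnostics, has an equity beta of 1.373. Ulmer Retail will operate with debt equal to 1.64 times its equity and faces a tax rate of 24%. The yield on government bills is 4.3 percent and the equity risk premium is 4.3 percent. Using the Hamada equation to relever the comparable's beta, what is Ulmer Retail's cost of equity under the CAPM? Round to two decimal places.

17.56%

β_L = β_U × [1 + (1 − t)(D/E)] = 1.373 × [1 + (1 − 0.24) × 1.64]
    = 1.373 × [1 + 0.76 × 1.64] = 1.373 × 2.2464 = 3.0843
E(R) = R_f + β_L × MRP = 4.3% + 3.0843 × 4.3% = 17.56%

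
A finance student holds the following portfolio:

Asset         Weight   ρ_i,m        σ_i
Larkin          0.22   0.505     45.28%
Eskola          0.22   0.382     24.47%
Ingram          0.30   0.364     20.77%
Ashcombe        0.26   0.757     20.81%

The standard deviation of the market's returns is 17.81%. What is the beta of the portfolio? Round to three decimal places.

β_Larkin = 0.505 × 45.28% / 17.81% = 1.2839
β_Eskola = 0.382 × 24.47% / 17.81% = 0.5248
β_Ingram = 0.364 × 20.77% / 17.81% = 0.4245
β_Ashcombe = 0.757 × 20.81% / 17.81% = 0.8845
β_P = Σ w_i β_i = 0.22×1.2839 + 0.22×0.5248 + 0.30×0.4245 + 0.26×0.8845 = 0.7552

0.755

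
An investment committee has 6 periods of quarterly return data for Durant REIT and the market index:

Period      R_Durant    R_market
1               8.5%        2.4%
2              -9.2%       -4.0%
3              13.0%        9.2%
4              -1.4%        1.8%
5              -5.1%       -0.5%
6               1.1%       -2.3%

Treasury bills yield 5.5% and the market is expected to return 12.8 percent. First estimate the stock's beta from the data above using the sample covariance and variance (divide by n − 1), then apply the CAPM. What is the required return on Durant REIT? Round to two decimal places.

Mean R_i = (8.5 − 9.2 + 13.0 − 1.4 − 5.1 + 1.1) / 6 = 1.1500%
Mean R_m = (2.4 − 4.0 + 9.2 + 1.8 − 0.5 − 2.3) / 6 = 1.1000%
Σ(R_i − R̄_i)(R_m − R̄_m) = 166.7100  ⇒  Cov = 166.7100 / 5 = 33.3420
Σ(R_m − R̄_m)² = 107.9200  ⇒  Var(R_m) = 107.9200 / 5 = 21.5840
β = Cov / Var(R_m) = 33.3420 / 21.5840 = 1.5448
MRP = 12.8% − 5.5% = 7.30%
E(R) = R_f + β × MRP = 5.5% + 1.5448 × 7.3% = 16.78%

16.78%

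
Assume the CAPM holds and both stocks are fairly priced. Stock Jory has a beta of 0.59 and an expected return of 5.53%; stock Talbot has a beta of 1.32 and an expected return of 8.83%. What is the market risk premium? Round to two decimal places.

Both satisfy E(R) = R_f + β·MRP, so the slope of the SML is
MRP = (8.83% − 5.53%) / (1.32 − 0.59) = 3.30% / 0.73 = 4.5205%

4.52%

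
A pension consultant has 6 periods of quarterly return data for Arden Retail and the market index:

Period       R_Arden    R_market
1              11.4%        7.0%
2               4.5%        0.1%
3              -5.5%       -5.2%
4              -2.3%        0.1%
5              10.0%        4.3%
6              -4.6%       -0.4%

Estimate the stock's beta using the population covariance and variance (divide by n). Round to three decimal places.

1.577

Mean R_i = (11.4 + 4.5 − 5.5 − 2.3 + 10.0 − 4.6) / 6 = 2.2500%
Mean R_m = (7.0 + 0.1 − 5.2 + 0.1 + 4.3 − 0.4) / 6 = 0.9833%
Σ(R_i − R̄_i)(R_m − R̄_m) = 140.1850  ⇒  Cov = 140.1850 / 6 = 23.3642
Σ(R_m − R̄_m)² = 88.9083  ⇒  Var(R_m) = 88.9083 / 6 = 14.8181
β = Cov / Var(R_m) = 23.3642 / 14.8181 = 1.5767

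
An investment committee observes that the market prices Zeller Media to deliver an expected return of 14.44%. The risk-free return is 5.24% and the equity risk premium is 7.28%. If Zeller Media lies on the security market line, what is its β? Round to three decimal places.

1.264

β = (E(R) − R_f) / MRP = (14.44% − 5.24%) / 7.28% = 9.20% / 7.28% = 1.264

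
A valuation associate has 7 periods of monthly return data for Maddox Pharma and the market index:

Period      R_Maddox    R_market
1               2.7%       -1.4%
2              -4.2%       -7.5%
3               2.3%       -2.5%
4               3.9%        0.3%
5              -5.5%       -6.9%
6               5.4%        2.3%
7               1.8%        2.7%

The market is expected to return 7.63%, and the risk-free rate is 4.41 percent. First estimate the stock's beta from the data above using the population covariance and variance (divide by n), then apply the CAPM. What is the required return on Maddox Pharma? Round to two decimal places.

7.30%

Mean R_i = (2.7 − 4.2 + 2.3 + 3.9 − 5.5 + 5.4 + 1.8) / 7 = 0.9143%
Mean R_m = (-1.4 − 7.5 − 2.5 + 0.3 − 6.9 + 2.3 + 2.7) / 7 = -1.8571%
Σ(R_i − R̄_i)(R_m − R̄_m) = 90.2557  ⇒  Cov = 90.2557 / 7 = 12.8937
Σ(R_m − R̄_m)² = 100.5971  ⇒  Var(R_m) = 100.5971 / 7 = 14.3710
β = Cov / Var(R_m) = 12.8937 / 14.3710 = 0.8972
MRP = 7.63% − 4.41% = 3.22%
E(R) = R_f + β × MRP = 4.41% + 0.8972 × 3.22% = 7.30%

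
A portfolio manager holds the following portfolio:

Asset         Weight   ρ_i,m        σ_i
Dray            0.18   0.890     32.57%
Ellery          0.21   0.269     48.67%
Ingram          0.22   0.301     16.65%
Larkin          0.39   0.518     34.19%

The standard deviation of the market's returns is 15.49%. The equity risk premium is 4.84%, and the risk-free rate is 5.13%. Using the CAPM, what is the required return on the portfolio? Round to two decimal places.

β_Dray = 0.890 × 32.57% / 15.49% = 1.8714
β_Ellery = 0.269 × 48.67% / 15.49% = 0.8452
β_Ingram = 0.301 × 16.65% / 15.49% = 0.3235
β_Larkin = 0.518 × 34.19% / 15.49% = 1.1433
β_P = Σ w_i β_i = 0.18×1.8714 + 0.21×0.8452 + 0.22×0.3235 + 0.39×1.1433 = 1.0314
E(R_P) = R_f + β_P × MRP = 5.13% + 1.0314 × 4.84% = 10.12%

10.12%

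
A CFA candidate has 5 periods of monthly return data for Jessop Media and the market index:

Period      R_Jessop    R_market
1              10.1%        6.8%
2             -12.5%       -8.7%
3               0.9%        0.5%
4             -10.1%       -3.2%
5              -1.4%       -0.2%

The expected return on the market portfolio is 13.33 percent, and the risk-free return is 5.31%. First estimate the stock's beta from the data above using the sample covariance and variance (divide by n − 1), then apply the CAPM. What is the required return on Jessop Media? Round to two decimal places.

Mean R_i = (10.1 − 12.5 + 0.9 − 10.1 − 1.4) / 5 = -2.6000%
Mean R_m = (6.8 − 8.7 + 0.5 − 3.2 − 0.2) / 5 = -0.9600%
Σ(R_i − R̄_i)(R_m − R̄_m) = 198.0000  ⇒  Cov = 198.0000 / 4 = 49.5000
Σ(R_m − R̄_m)² = 127.8520  ⇒  Var(R_m) = 127.8520 / 4 = 31.9630
β = Cov / Var(R_m) = 49.5000 / 31.9630 = 1.5487
MRP = 13.33% − 5.31% = 8.02%
E(R) = R_f + β × MRP = 5.31% + 1.5487 × 8.02% = 17.73%

17.73%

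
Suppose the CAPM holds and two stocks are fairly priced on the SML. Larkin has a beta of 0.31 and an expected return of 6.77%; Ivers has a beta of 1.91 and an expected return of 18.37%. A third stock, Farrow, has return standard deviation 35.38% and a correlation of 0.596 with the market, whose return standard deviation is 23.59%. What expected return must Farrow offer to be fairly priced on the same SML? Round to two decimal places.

MRP = (18.37% − 6.77%) / (1.91 − 0.31) = 7.2500%
R_f = 6.77% − 0.31 × 7.2500% = 4.5225%
β_Farrow = ρ·σ_i/σ_m = 0.596 × 35.38 / 23.59 = 0.8939
E(R_Farrow) = R_f + β × MRP = 4.5225% + 0.8939 × 7.2500% = 11.00%

11.00%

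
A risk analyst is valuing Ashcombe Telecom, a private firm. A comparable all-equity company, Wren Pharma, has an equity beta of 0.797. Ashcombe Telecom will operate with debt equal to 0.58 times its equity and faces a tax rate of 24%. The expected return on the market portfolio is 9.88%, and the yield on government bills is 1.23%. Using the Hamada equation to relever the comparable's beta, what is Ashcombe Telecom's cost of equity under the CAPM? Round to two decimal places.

11.16%

β_L = β_U × [1 + (1 − t)(D/E)] = 0.797 × [1 + (1 − 0.24) × 0.58]
    = 0.797 × [1 + 0.76 × 0.58] = 0.797 × 1.4408 = 1.1483
MRP = 9.88% − 1.23% = 8.65%
E(R) = R_f + β_L × MRP = 1.23% + 1.1483 × 8.65% = 11.16%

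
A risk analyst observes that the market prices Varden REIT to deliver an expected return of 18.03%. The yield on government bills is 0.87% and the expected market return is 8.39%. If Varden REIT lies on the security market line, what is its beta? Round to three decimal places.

2.282

MRP = 8.39% − 0.87% = 7.52%
β = (E(R) − R_f) / MRP = (18.03% − 0.87%) / 7.52% = 17.16% / 7.52% = 2.282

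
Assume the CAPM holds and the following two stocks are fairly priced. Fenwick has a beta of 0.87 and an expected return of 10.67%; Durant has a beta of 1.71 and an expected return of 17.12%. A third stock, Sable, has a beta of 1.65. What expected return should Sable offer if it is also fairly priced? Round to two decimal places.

16.66%

MRP (SML slope) = (17.12% − 10.67%) / (1.71 − 0.87) = 6.45% / 0.84 = 7.6786%
R_f (intercept) = 10.67% − 0.87 × 7.6786% = 3.9896%
E(R_Sable) = R_f + β × MRP = 3.9896% + 1.65 × 7.6786% = 16.66%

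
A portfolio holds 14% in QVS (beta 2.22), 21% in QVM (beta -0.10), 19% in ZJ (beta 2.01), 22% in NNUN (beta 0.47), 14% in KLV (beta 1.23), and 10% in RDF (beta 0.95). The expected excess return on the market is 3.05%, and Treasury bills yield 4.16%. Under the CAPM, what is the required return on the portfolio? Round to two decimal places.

β_P = Σ w_i β_i = 0.14×2.22 + 0.21×-0.10 + 0.19×2.01 + 0.22×0.47 + 0.14×1.23 + 0.10×0.95 = 1.0423
E(R_P) = R_f + β_P × MRP = 4.16% + 1.0423 × 3.05% = 7.34%

7.34%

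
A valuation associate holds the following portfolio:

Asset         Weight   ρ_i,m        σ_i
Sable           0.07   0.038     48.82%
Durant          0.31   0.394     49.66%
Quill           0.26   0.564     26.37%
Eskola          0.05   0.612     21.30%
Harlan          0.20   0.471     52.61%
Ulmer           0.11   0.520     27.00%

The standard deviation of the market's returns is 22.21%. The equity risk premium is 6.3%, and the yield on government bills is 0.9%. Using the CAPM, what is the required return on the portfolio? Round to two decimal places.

5.78%

β_Sable = 0.038 × 48.82% / 22.21% = 0.0835
β_Durant = 0.394 × 49.66% / 22.21% = 0.8810
β_Quill = 0.564 × 26.37% / 22.21% = 0.6696
β_Eskola = 0.612 × 21.30% / 22.21% = 0.5869
β_Harlan = 0.471 × 52.61% / 22.21% = 1.1157
β_Ulmer = 0.520 × 27.00% / 22.21% = 0.6321
β_P = Σ w_i β_i = 0.07×0.0835 + 0.31×0.8810 + 0.26×0.6696 + 0.05×0.5869 + 0.20×1.1157 + 0.11×0.6321 = 0.7751
E(R_P) = R_f + β_P × MRP = 0.9% + 0.7751 × 6.3% = 5.78%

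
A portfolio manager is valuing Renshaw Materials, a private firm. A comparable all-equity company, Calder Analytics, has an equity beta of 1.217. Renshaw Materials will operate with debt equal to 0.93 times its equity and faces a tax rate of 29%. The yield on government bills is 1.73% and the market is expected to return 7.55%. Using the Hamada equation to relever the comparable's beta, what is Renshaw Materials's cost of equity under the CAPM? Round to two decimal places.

13.49%

β_L = β_U × [1 + (1 − t)(D/E)] = 1.217 × [1 + (1 − 0.29) × 0.93]
    = 1.217 × [1 + 0.71 × 0.93] = 1.217 × 1.6603 = 2.0206
MRP = 7.55% − 1.73% = 5.82%
E(R) = R_f + β_L × MRP = 1.73% + 2.0206 × 5.82% = 13.49%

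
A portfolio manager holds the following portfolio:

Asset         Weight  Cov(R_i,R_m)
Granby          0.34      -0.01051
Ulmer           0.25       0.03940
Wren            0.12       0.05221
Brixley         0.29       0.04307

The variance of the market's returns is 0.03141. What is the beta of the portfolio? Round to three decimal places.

0.797

β_Granby = -0.01051 / 0.03141 = -0.3346
β_Ulmer = 0.03940 / 0.03141 = 1.2544
β_Wren = 0.05221 / 0.03141 = 1.6622
β_Brixley = 0.04307 / 0.03141 = 1.3712
β_P = Σ w_i β_i = 0.34×-0.3346 + 0.25×1.2544 + 0.12×1.6622 + 0.29×1.3712 = 0.7969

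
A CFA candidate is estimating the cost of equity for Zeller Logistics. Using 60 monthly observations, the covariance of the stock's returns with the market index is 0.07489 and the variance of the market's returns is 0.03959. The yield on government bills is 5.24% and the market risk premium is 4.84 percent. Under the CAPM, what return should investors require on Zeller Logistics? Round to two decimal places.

β = Cov(R_i, R_m) / Var(R_m) = 0.07489 / 0.03959 = 1.8916
E(R) = R_f + β × MRP = 5.24% + 1.8916 × 4.84% = 14.40%

14.40%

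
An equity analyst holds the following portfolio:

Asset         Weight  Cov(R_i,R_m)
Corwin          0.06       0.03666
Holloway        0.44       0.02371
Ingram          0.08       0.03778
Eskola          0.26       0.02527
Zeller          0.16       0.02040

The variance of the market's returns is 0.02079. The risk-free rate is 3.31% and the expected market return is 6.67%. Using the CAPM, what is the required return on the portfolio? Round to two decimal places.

7.43%

β_Corwin = 0.03666 / 0.02079 = 1.7633
β_Holloway = 0.02371 / 0.02079 = 1.1405
β_Ingram = 0.03778 / 0.02079 = 1.8172
β_Eskola = 0.02527 / 0.02079 = 1.2155
β_Zeller = 0.02040 / 0.02079 = 0.9812
β_P = Σ w_i β_i = 0.06×1.7633 + 0.44×1.1405 + 0.08×1.8172 + 0.26×1.2155 + 0.16×0.9812 = 1.2260
MRP = 6.67% − 3.31% = 3.36%
E(R_P) = R_f + β_P × MRP = 3.31% + 1.2260 × 3.36% = 7.43%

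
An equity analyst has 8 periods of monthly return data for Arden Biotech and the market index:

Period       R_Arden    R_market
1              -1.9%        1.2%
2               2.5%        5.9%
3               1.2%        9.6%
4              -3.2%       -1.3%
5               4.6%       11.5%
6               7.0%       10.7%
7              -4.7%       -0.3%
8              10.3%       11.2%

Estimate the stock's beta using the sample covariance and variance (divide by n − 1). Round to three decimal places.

Mean R_i = (-1.9 + 2.5 + 1.2 − 3.2 + 4.6 + 7.0 − 4.7 + 10.3) / 8 = 1.9750%
Mean R_m = (1.2 + 5.9 + 9.6 − 1.3 + 11.5 + 10.7 − 0.3 + 11.2) / 8 = 6.0625%
Σ(R_i − R̄_i)(R_m − R̄_m) = 176.9325  ⇒  Cov = 176.9325 / 7 = 25.2761
Σ(R_m − R̄_m)² = 208.3388  ⇒  Var(R_m) = 208.3388 / 7 = 29.7627
β = Cov / Var(R_m) = 25.2761 / 29.7627 = 0.8493

0.849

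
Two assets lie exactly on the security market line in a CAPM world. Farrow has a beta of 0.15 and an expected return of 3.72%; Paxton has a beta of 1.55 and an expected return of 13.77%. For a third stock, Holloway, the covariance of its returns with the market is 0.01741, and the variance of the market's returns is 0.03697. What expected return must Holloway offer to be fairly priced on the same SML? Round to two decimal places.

MRP = (13.77% − 3.72%) / (1.55 − 0.15) = 7.1786%
R_f = 3.72% − 0.15 × 7.1786% = 2.6432%
β_Holloway = Cov / Var(R_m) = 0.01741 / 0.03697 = 0.4709
E(R_Holloway) = R_f + β × MRP = 2.6432% + 0.4709 × 7.1786% = 6.02%

6.02%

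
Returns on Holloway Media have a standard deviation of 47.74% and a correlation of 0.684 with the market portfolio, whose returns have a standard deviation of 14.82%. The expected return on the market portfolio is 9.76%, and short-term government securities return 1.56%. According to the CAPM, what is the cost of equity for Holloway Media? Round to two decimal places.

19.63%

β = ρ × σ_i / σ_m = 0.684 × 47.74% / 14.82% = 2.2034
MRP = 9.76% − 1.56% = 8.20%
E(R) = 1.56% + 2.2034 × 8.20% = 19.63%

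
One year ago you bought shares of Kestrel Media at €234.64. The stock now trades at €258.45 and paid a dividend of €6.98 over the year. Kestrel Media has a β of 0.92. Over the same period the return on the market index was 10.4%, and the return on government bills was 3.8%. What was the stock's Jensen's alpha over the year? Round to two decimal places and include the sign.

Realised HPR = (P1 + D1 − P0) / P0 = (258.45 + 6.98 − 234.64) / 234.64 = 30.79 / 234.64 = 13.1222%
MRP = 10.4% − 3.8% = 6.60%
CAPM required = R_f + β·MRP = 3.8% + 0.92 × 6.6% = 9.8720%
α = realised − required = 13.1222% − 9.8720% = +3.25%

+3.25%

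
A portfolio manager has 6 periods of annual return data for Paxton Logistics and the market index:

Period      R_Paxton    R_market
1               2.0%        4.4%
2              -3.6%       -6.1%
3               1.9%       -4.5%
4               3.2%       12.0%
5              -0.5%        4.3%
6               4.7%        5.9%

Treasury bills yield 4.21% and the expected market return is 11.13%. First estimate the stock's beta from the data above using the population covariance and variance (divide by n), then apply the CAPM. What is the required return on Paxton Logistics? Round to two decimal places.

Mean R_i = (2.0 − 3.6 + 1.9 + 3.2 − 0.5 + 4.7) / 6 = 1.2833%
Mean R_m = (4.4 − 6.1 − 4.5 + 12.0 + 4.3 + 5.9) / 6 = 2.6667%
Σ(R_i − R̄_i)(R_m − R̄_m) = 65.6567  ⇒  Cov = 65.6567 / 6 = 10.9428
Σ(R_m − R̄_m)² = 231.4533  ⇒  Var(R_m) = 231.4533 / 6 = 38.5756
β = Cov / Var(R_m) = 10.9428 / 38.5756 = 0.2837
MRP = 11.13% − 4.21% = 6.92%
E(R) = R_f + β × MRP = 4.21% + 0.2837 × 6.92% = 6.17%

6.17%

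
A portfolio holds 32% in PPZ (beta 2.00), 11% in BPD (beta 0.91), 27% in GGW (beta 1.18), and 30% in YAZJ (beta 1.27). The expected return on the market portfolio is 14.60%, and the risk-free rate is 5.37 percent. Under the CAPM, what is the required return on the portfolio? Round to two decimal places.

β_P = Σ w_i β_i = 0.32×2.00 + 0.11×0.91 + 0.27×1.18 + 0.30×1.27 = 1.4397
MRP = 14.60% − 5.37% = 9.23%
E(R_P) = R_f + β_P × MRP = 5.37% + 1.4397 × 9.23% = 18.66%

18.66%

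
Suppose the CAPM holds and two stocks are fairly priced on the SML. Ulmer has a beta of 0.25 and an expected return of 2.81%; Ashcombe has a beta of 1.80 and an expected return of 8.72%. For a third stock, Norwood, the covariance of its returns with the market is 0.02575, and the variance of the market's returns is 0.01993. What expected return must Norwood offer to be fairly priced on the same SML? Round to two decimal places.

6.78%

MRP = (8.72% − 2.81%) / (1.80 − 0.25) = 3.8129%
R_f = 2.81% − 0.25 × 3.8129% = 1.8568%
β_Norwood = Cov / Var(R_m) = 0.02575 / 0.01993 = 1.2920
E(R_Norwood) = R_f + β × MRP = 1.8568% + 1.2920 × 3.8129% = 6.78%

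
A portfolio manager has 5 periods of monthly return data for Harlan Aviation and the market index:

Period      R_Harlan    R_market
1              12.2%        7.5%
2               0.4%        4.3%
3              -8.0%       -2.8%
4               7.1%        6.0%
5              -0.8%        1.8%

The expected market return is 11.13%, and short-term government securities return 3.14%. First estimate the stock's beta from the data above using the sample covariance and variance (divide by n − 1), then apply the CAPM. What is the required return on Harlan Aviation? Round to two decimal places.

17.83%

Mean R_i = (12.2 + 0.4 − 8.0 + 7.1 − 0.8) / 5 = 2.1800%
Mean R_m = (7.5 + 4.3 − 2.8 + 6.0 + 1.8) / 5 = 3.3600%
Σ(R_i − R̄_i)(R_m − R̄_m) = 120.1560  ⇒  Cov = 120.1560 / 4 = 30.0390
Σ(R_m − R̄_m)² = 65.3720  ⇒  Var(R_m) = 65.3720 / 4 = 16.3430
β = Cov / Var(R_m) = 30.0390 / 16.3430 = 1.8380
MRP = 11.13% − 3.14% = 7.99%
E(R) = R_f + β × MRP = 3.14% + 1.8380 × 7.99% = 17.83%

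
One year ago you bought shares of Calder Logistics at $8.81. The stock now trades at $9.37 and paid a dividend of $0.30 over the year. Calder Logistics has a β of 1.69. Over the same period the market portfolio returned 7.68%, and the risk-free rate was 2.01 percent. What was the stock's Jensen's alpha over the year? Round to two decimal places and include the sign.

-1.83%

Realised HPR = (P1 + D1 − P0) / P0 = (9.37 + 0.30 − 8.81) / 8.81 = 0.86 / 8.81 = 9.7616%
MRP = 7.68% − 2.01% = 5.67%
CAPM required = R_f + β·MRP = 2.01% + 1.69 × 5.67% = 11.5923%
α = realised − required = 9.7616% − 11.5923% = -1.83%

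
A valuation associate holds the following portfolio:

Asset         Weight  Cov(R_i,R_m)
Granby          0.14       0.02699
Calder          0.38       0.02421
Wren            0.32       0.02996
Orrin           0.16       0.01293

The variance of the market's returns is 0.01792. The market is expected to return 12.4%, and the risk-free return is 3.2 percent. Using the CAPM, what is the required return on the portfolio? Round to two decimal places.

15.85%

β_Granby = 0.02699 / 0.01792 = 1.5061
β_Calder = 0.02421 / 0.01792 = 1.3510
β_Wren = 0.02996 / 0.01792 = 1.6719
β_Orrin = 0.01293 / 0.01792 = 0.7215
β_P = Σ w_i β_i = 0.14×1.5061 + 0.38×1.3510 + 0.32×1.6719 + 0.16×0.7215 = 1.3747
MRP = 12.4% − 3.2% = 9.20%
E(R_P) = R_f + β_P × MRP = 3.2% + 1.3747 × 9.2% = 15.85%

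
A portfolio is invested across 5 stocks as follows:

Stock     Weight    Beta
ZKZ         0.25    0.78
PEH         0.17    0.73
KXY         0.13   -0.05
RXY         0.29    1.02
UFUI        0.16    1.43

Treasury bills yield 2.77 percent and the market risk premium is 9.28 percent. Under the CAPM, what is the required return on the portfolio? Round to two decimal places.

10.54%

β_P = Σ w_i β_i = 0.25×0.78 + 0.17×0.73 + 0.13×-0.05 + 0.29×1.02 + 0.16×1.43 = 0.8372
E(R_P) = R_f + β_P × MRP = 2.77% + 0.8372 × 9.28% = 10.54%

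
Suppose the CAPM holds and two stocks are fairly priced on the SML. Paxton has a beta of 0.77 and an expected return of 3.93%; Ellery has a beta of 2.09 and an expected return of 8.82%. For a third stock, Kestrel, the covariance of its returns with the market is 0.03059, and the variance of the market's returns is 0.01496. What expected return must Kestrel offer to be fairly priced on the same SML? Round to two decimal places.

MRP = (8.82% − 3.93%) / (2.09 − 0.77) = 3.7045%
R_f = 3.93% − 0.77 × 3.7045% = 1.0775%
β_Kestrel = Cov / Var(R_m) = 0.03059 / 0.01496 = 2.0448
E(R_Kestrel) = R_f + β × MRP = 1.0775% + 2.0448 × 3.7045% = 8.65%

8.65%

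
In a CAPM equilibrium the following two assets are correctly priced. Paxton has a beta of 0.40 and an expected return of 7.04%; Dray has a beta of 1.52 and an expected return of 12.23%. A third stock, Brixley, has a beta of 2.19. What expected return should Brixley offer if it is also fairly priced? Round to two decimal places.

15.33%

MRP (SML slope) = (12.23% − 7.04%) / (1.52 − 0.40) = 5.19% / 1.12 = 4.6339%
R_f (intercept) = 7.04% − 0.40 × 4.6339% = 5.1864%
E(R_Brixley) = R_f + β × MRP = 5.1864% + 2.19 × 4.6339% = 15.33%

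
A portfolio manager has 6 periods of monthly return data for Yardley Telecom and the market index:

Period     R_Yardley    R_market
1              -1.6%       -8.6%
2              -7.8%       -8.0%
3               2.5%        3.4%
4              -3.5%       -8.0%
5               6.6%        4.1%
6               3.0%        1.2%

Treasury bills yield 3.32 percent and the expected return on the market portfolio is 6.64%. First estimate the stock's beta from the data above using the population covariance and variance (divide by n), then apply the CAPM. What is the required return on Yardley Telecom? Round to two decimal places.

5.79%

Mean R_i = (-1.6 − 7.8 + 2.5 − 3.5 + 6.6 + 3.0) / 6 = -0.1333%
Mean R_m = (-8.6 − 8.0 + 3.4 − 8.0 + 4.1 + 1.2) / 6 = -2.6500%
Σ(R_i − R̄_i)(R_m − R̄_m) = 141.2000  ⇒  Cov = 141.2000 / 6 = 23.5333
Σ(R_m − R̄_m)² = 189.6350  ⇒  Var(R_m) = 189.6350 / 6 = 31.6058
β = Cov / Var(R_m) = 23.5333 / 31.6058 = 0.7446
MRP = 6.64% − 3.32% = 3.32%
E(R) = R_f + β × MRP = 3.32% + 0.7446 × 3.32% = 5.79%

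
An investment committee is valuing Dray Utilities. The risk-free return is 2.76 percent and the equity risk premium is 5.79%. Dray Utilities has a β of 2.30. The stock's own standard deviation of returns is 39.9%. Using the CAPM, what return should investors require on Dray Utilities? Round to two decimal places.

16.08%

E(R) = R_f + β × MRP = 2.76% + 2.30 × 5.79% = 16.08%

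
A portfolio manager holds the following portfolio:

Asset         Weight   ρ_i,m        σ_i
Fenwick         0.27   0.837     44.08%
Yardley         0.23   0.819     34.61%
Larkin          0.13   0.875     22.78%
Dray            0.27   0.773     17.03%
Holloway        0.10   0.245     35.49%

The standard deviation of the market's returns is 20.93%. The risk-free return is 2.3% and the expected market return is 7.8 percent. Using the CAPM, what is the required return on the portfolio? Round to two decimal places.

β_Fenwick = 0.837 × 44.08% / 20.93% = 1.7628
β_Yardley = 0.819 × 34.61% / 20.93% = 1.3543
β_Larkin = 0.875 × 22.78% / 20.93% = 0.9523
β_Dray = 0.773 × 17.03% / 20.93% = 0.6290
β_Holloway = 0.245 × 35.49% / 20.93% = 0.4154
β_P = Σ w_i β_i = 0.27×1.7628 + 0.23×1.3543 + 0.13×0.9523 + 0.27×0.6290 + 0.10×0.4154 = 1.1226
MRP = 7.8% − 2.3% = 5.50%
E(R_P) = R_f + β_P × MRP = 2.3% + 1.1226 × 5.5% = 8.47%

8.47%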